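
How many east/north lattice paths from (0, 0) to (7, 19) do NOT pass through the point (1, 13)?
Number of paths = 644864

Total paths from (0, 0) to (7, 19): C(26, 7) = 657800. Paths through (1, 13): (paths (0, 0) → (1, 13)) × (paths (1, 13) → (7, 19)) = C(14, 1) · C(12, 6) = 14 · 924 = 12936. Avoidance count = 657800 − 12936 = 644864.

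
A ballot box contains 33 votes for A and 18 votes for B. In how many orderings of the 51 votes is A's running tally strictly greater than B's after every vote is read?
Strict-lead orderings = 8206149492625

Total orderings of the 51 votes with 33 for A: C(51, 33) = 27900908274925. By the Bertrand ballot formula (Cycle Lemma / reflection principle), the number of orderings in which A is strictly ahead of B throughout is (p − q)/(p + q) · C(p + q, p) = (33 − 18)/(33 + 18) · 27900908274925 = 8206149492625.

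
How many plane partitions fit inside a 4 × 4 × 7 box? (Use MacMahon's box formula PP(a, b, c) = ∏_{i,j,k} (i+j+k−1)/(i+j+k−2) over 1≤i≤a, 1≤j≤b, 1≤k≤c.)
PP(4, 4, 7) = 44537922

Evaluate the triple product over i = 1..4, j = 1..4, k = 1..7. The factors are (2/1) · (3/2) · (4/3) · (5/4) · (6/5) · (7/6) · (8/7) · (3/2) · … (112 factors total). The numerators and denominators telescope so the product is an integer; carrying out the multiplication exactly gives PP(4, 4, 7) = 44537922.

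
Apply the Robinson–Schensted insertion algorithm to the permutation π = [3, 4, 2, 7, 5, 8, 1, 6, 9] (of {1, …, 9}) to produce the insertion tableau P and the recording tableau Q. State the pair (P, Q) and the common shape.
P = [1, 4, 5, 6, 9] / [2, 7, 8] / [3];  Q = [1, 2, 4, 6, 9] / [3, 5, 8] / [7];  common shape = (5, 3, 1)

Row-insert the values π_1, π_2, … into P one at a time, bumping the leftmost entry strictly greater than the inserted value down to the next row. The recording tableau Q records, in position (i, j), the step at which that cell was added to P.
  Insert 3 (step 1): P = [3];  Q = [1]
  Insert 4 (step 2): P = [3, 4];  Q = [1, 2]
  Insert 2 (step 3): P = [2, 4] / [3];  Q = [1, 2] / [3]
  Insert 7 (step 4): P = [2, 4, 7] / [3];  Q = [1, 2, 4] / [3]
  Insert 5 (step 5): P = [2, 4, 5] / [3, 7];  Q = [1, 2, 4] / [3, 5]
  Insert 8 (step 6): P = [2, 4, 5, 8] / [3, 7];  Q = [1, 2, 4, 6] / [3, 5]
  Insert 1 (step 7): P = [1, 4, 5, 8] / [2, 7] / [3];  Q = [1, 2, 4, 6] / [3, 5] / [7]
  Insert 6 (step 8): P = [1, 4, 5, 6] / [2, 7, 8] / [3];  Q = [1, 2, 4, 6] / [3, 5, 8] / [7]
  Insert 9 (step 9): P = [1, 4, 5, 6, 9] / [2, 7, 8] / [3];  Q = [1, 2, 4, 6, 9] / [3, 5, 8] / [7]
Final shape: (5, 3, 1).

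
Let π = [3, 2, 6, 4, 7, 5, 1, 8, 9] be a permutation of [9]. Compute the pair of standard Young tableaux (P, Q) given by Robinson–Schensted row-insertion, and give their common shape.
P = [1, 4, 5, 8, 9] / [2, 6, 7] / [3];  Q = [1, 3, 5, 8, 9] / [2, 4, 6] / [7];  common shape = (5, 3, 1)

Row-insert the values π_1, π_2, … into P one at a time, bumping the leftmost entry strictly greater than the inserted value down to the next row. The recording tableau Q records, in position (i, j), the step at which that cell was added to P.
  Insert 3 (step 1): P = [3];  Q = [1]
  Insert 2 (step 2): P = [2] / [3];  Q = [1] / [2]
  Insert 6 (step 3): P = [2, 6] / [3];  Q = [1, 3] / [2]
  Insert 4 (step 4): P = [2, 4] / [3, 6];  Q = [1, 3] / [2, 4]
  Insert 7 (step 5): P = [2, 4, 7] / [3, 6];  Q = [1, 3, 5] / [2, 4]
  Insert 5 (step 6): P = [2, 4, 5] / [3, 6, 7];  Q = [1, 3, 5] / [2, 4, 6]
  Insert 1 (step 7): P = [1, 4, 5] / [2, 6, 7] / [3];  Q = [1, 3, 5] / [2, 4, 6] / [7]
  Insert 8 (step 8): P = [1, 4, 5, 8] / [2, 6, 7] / [3];  Q = [1, 3, 5, 8] / [2, 4, 6] / [7]
  Insert 9 (step 9): P = [1, 4, 5, 8, 9] / [2, 6, 7] / [3];  Q = [1, 3, 5, 8, 9] / [2, 4, 6] / [7]
Final shape: (5, 3, 1).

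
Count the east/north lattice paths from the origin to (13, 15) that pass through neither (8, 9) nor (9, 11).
Number of paths = 19558840

Inclusion–exclusion. Total paths: C(28, 13) = 37442160. Through P₁: C(17, 8)·C(11, 5) = 11231220. Through P₂: C(20, 9)·C(8, 4) = 11757200. Since P₁ is strictly southwest of P₂, a monotone path through both must visit P₁ then P₂; paths through both = C(17, 8)·C(3, 1)·C(8, 4) = 5105100. Avoid both = 37442160 − 11231220 − 11757200 + 5105100 = 19558840.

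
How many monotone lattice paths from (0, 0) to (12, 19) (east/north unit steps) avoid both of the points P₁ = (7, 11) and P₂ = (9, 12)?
Number of paths = 76348077

Inclusion–exclusion. Total paths: C(31, 12) = 141120525. Through P₁: C(18, 7)·C(13, 5) = 40957488. Through P₂: C(21, 9)·C(10, 3) = 35271600. Since P₁ is strictly southwest of P₂, a monotone path through both must visit P₁ then P₂; paths through both = C(18, 7)·C(3, 2)·C(10, 3) = 11456640. Avoid both = 141120525 − 40957488 − 35271600 + 11456640 = 76348077.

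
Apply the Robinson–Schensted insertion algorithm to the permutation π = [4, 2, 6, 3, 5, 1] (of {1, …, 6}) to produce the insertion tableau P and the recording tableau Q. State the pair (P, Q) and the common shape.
P = [1, 3, 5] / [2, 6] / [4];  Q = [1, 3, 5] / [2, 4] / [6];  common shape = (3, 2, 1)

Row-insert the values π_1, π_2, … into P one at a time, bumping the leftmost entry strictly greater than the inserted value down to the next row. The recording tableau Q records, in position (i, j), the step at which that cell was added to P.
  Insert 4 (step 1): P = [4];  Q = [1]
  Insert 2 (step 2): P = [2] / [4];  Q = [1] / [2]
  Insert 6 (step 3): P = [2, 6] / [4];  Q = [1, 3] / [2]
  Insert 3 (step 4): P = [2, 3] / [4, 6];  Q = [1, 3] / [2, 4]
  Insert 5 (step 5): P = [2, 3, 5] / [4, 6];  Q = [1, 3, 5] / [2, 4]
  Insert 1 (step 6): P = [1, 3, 5] / [2, 6] / [4];  Q = [1, 3, 5] / [2, 4] / [6]
Final shape: (3, 2, 1).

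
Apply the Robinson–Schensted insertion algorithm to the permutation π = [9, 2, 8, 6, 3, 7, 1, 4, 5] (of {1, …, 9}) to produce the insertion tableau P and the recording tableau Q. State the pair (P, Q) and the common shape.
P = [1, 3, 4, 5] / [2, 7] / [6] / [8] / [9];  Q = [1, 3, 6, 9] / [2, 8] / [4] / [5] / [7];  common shape = (4, 2, 1, 1, 1)

Row-insert the values π_1, π_2, … into P one at a time, bumping the leftmost entry strictly greater than the inserted value down to the next row. The recording tableau Q records, in position (i, j), the step at which that cell was added to P.
  Insert 9 (step 1): P = [9];  Q = [1]
  Insert 2 (step 2): P = [2] / [9];  Q = [1] / [2]
  Insert 8 (step 3): P = [2, 8] / [9];  Q = [1, 3] / [2]
  Insert 6 (step 4): P = [2, 6] / [8] / [9];  Q = [1, 3] / [2] / [4]
  Insert 3 (step 5): P = [2, 3] / [6] / [8] / [9];  Q = [1, 3] / [2] / [4] / [5]
  Insert 7 (step 6): P = [2, 3, 7] / [6] / [8] / [9];  Q = [1, 3, 6] / [2] / [4] / [5]
  Insert 1 (step 7): P = [1, 3, 7] / [2] / [6] / [8] / [9];  Q = [1, 3, 6] / [2] / [4] / [5] / [7]
  Insert 4 (step 8): P = [1, 3, 4] / [2, 7] / [6] / [8] / [9];  Q = [1, 3, 6] / [2, 8] / [4] / [5] / [7]
  Insert 5 (step 9): P = [1, 3, 4, 5] / [2, 7] / [6] / [8] / [9];  Q = [1, 3, 6, 9] / [2, 8] / [4] / [5] / [7]
Final shape: (4, 2, 1, 1, 1).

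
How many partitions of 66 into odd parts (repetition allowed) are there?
p_odd(66) = 20132

Enumerate partitions using only odd parts via the recurrence o(n, m) = o(n, m−2) + o(n−m, m) over odd m, starting from the largest odd part ≤ n. This gives p_odd(66) = 20132. (Euler's theorem: equals the count of distinct-part partitions.)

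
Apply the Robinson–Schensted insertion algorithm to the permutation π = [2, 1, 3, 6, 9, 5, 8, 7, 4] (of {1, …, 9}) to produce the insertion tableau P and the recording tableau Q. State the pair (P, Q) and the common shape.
P = [1, 3, 4, 7] / [2, 5, 8] / [6] / [9];  Q = [1, 3, 4, 5] / [2, 6, 7] / [8] / [9];  common shape = (4, 3, 1, 1)

Row-insert the values π_1, π_2, … into P one at a time, bumping the leftmost entry strictly greater than the inserted value down to the next row. The recording tableau Q records, in position (i, j), the step at which that cell was added to P.
  Insert 2 (step 1): P = [2];  Q = [1]
  Insert 1 (step 2): P = [1] / [2];  Q = [1] / [2]
  Insert 3 (step 3): P = [1, 3] / [2];  Q = [1, 3] / [2]
  Insert 6 (step 4): P = [1, 3, 6] / [2];  Q = [1, 3, 4] / [2]
  Insert 9 (step 5): P = [1, 3, 6, 9] / [2];  Q = [1, 3, 4, 5] / [2]
  Insert 5 (step 6): P = [1, 3, 5, 9] / [2, 6];  Q = [1, 3, 4, 5] / [2, 6]
  Insert 8 (step 7): P = [1, 3, 5, 8] / [2, 6, 9];  Q = [1, 3, 4, 5] / [2, 6, 7]
  Insert 7 (step 8): P = [1, 3, 5, 7] / [2, 6, 8] / [9];  Q = [1, 3, 4, 5] / [2, 6, 7] / [8]
  Insert 4 (step 9): P = [1, 3, 4, 7] / [2, 5, 8] / [6] / [9];  Q = [1, 3, 4, 5] / [2, 6, 7] / [8] / [9]
Final shape: (4, 3, 1, 1).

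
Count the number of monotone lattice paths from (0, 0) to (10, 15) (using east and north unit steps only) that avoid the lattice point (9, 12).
Number of paths = 2093040

Total paths from (0, 0) to (10, 15): C(25, 10) = 3268760. Paths through (9, 12): (paths (0, 0) → (9, 12)) × (paths (9, 12) → (10, 15)) = C(21, 9) · C(4, 1) = 293930 · 4 = 1175720. Avoidance count = 3268760 − 1175720 = 2093040.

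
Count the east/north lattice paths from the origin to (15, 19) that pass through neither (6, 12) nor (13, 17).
Number of paths = 1013252388

Inclusion–exclusion. Total paths: C(34, 15) = 1855967520. Through P₁: C(18, 6)·C(16, 9) = 212372160. Through P₂: C(30, 13)·C(4, 2) = 718559100. Since P₁ is strictly southwest of P₂, a monotone path through both must visit P₁ then P₂; paths through both = C(18, 6)·C(12, 7)·C(4, 2) = 88216128. Avoid both = 1855967520 − 212372160 − 718559100 + 88216128 = 1013252388.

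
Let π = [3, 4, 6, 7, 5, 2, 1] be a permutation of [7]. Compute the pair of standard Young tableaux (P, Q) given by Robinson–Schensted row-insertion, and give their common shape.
P = [1, 4, 5, 7] / [2] / [3] / [6];  Q = [1, 2, 3, 4] / [5] / [6] / [7];  common shape = (4, 1, 1, 1)

Row-insert the values π_1, π_2, … into P one at a time, bumping the leftmost entry strictly greater than the inserted value down to the next row. The recording tableau Q records, in position (i, j), the step at which that cell was added to P.
  Insert 3 (step 1): P = [3];  Q = [1]
  Insert 4 (step 2): P = [3, 4];  Q = [1, 2]
  Insert 6 (step 3): P = [3, 4, 6];  Q = [1, 2, 3]
  Insert 7 (step 4): P = [3, 4, 6, 7];  Q = [1, 2, 3, 4]
  Insert 5 (step 5): P = [3, 4, 5, 7] / [6];  Q = [1, 2, 3, 4] / [5]
  Insert 2 (step 6): P = [2, 4, 5, 7] / [3] / [6];  Q = [1, 2, 3, 4] / [5] / [6]
  Insert 1 (step 7): P = [1, 4, 5, 7] / [2] / [3] / [6];  Q = [1, 2, 3, 4] / [5] / [6] / [7]
Final shape: (4, 1, 1, 1).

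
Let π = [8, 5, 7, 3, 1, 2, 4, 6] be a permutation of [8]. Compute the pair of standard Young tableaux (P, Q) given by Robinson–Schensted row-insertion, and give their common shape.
P = [1, 2, 4, 6] / [3, 7] / [5] / [8];  Q = [1, 3, 7, 8] / [2, 6] / [4] / [5];  common shape = (4, 2, 1, 1)

Row-insert the values π_1, π_2, … into P one at a time, bumping the leftmost entry strictly greater than the inserted value down to the next row. The recording tableau Q records, in position (i, j), the step at which that cell was added to P.
  Insert 8 (step 1): P = [8];  Q = [1]
  Insert 5 (step 2): P = [5] / [8];  Q = [1] / [2]
  Insert 7 (step 3): P = [5, 7] / [8];  Q = [1, 3] / [2]
  Insert 3 (step 4): P = [3, 7] / [5] / [8];  Q = [1, 3] / [2] / [4]
  Insert 1 (step 5): P = [1, 7] / [3] / [5] / [8];  Q = [1, 3] / [2] / [4] / [5]
  Insert 2 (step 6): P = [1, 2] / [3, 7] / [5] / [8];  Q = [1, 3] / [2, 6] / [4] / [5]
  Insert 4 (step 7): P = [1, 2, 4] / [3, 7] / [5] / [8];  Q = [1, 3, 7] / [2, 6] / [4] / [5]
  Insert 6 (step 8): P = [1, 2, 4, 6] / [3, 7] / [5] / [8];  Q = [1, 3, 7, 8] / [2, 6] / [4] / [5]
Final shape: (4, 2, 1, 1).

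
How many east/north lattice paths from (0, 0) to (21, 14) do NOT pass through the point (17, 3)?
Number of paths = 2318403300

Total paths from (0, 0) to (21, 14): C(35, 21) = 2319959400. Paths through (17, 3): (paths (0, 0) → (17, 3)) × (paths (17, 3) → (21, 14)) = C(20, 17) · C(15, 4) = 1140 · 1365 = 1556100. Avoidance count = 2319959400 − 1556100 = 2318403300.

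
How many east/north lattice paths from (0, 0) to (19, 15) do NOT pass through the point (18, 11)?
Number of paths = 1682981070

Total paths from (0, 0) to (19, 15): C(34, 19) = 1855967520. Paths through (18, 11): (paths (0, 0) → (18, 11)) × (paths (18, 11) → (19, 15)) = C(29, 18) · C(5, 1) = 34597290 · 5 = 172986450. Avoidance count = 1855967520 − 172986450 = 1682981070.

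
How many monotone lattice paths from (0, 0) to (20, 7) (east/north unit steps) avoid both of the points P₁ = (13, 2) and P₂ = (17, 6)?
Number of paths = 430482

Inclusion–exclusion. Total paths: C(27, 20) = 888030. Through P₁: C(15, 13)·C(12, 7) = 83160. Through P₂: C(23, 17)·C(4, 3) = 403788. Since P₁ is strictly southwest of P₂, a monotone path through both must visit P₁ then P₂; paths through both = C(15, 13)·C(8, 4)·C(4, 3) = 29400. Avoid both = 888030 − 83160 − 403788 + 29400 = 430482.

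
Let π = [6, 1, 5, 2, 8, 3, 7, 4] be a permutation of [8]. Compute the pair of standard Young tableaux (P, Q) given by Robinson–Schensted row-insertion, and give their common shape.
P = [1, 2, 3, 4] / [5, 7] / [6, 8];  Q = [1, 3, 5, 7] / [2, 6] / [4, 8];  common shape = (4, 2, 2)

Row-insert the values π_1, π_2, … into P one at a time, bumping the leftmost entry strictly greater than the inserted value down to the next row. The recording tableau Q records, in position (i, j), the step at which that cell was added to P.
  Insert 6 (step 1): P = [6];  Q = [1]
  Insert 1 (step 2): P = [1] / [6];  Q = [1] / [2]
  Insert 5 (step 3): P = [1, 5] / [6];  Q = [1, 3] / [2]
  Insert 2 (step 4): P = [1, 2] / [5] / [6];  Q = [1, 3] / [2] / [4]
  Insert 8 (step 5): P = [1, 2, 8] / [5] / [6];  Q = [1, 3, 5] / [2] / [4]
  Insert 3 (step 6): P = [1, 2, 3] / [5, 8] / [6];  Q = [1, 3, 5] / [2, 6] / [4]
  Insert 7 (step 7): P = [1, 2, 3, 7] / [5, 8] / [6];  Q = [1, 3, 5, 7] / [2, 6] / [4]
  Insert 4 (step 8): P = [1, 2, 3, 4] / [5, 7] / [6, 8];  Q = [1, 3, 5, 7] / [2, 6] / [4, 8]
Final shape: (4, 2, 2).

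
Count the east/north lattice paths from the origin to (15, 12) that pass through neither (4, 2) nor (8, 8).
Number of paths = 8885520

Inclusion–exclusion. Total paths: C(27, 15) = 17383860. Through P₁: C(6, 4)·C(21, 11) = 5290740. Through P₂: C(16, 8)·C(11, 7) = 4247100. Since P₁ is strictly southwest of P₂, a monotone path through both must visit P₁ then P₂; paths through both = C(6, 4)·C(10, 4)·C(11, 7) = 1039500. Avoid both = 17383860 − 5290740 − 4247100 + 1039500 = 8885520.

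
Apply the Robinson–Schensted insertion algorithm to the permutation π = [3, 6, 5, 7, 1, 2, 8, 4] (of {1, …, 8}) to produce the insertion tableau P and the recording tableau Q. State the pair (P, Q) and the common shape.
P = [1, 2, 4, 8] / [3, 5, 7] / [6];  Q = [1, 2, 4, 7] / [3, 6, 8] / [5];  common shape = (4, 3, 1)

Row-insert the values π_1, π_2, … into P one at a time, bumping the leftmost entry strictly greater than the inserted value down to the next row. The recording tableau Q records, in position (i, j), the step at which that cell was added to P.
  Insert 3 (step 1): P = [3];  Q = [1]
  Insert 6 (step 2): P = [3, 6];  Q = [1, 2]
  Insert 5 (step 3): P = [3, 5] / [6];  Q = [1, 2] / [3]
  Insert 7 (step 4): P = [3, 5, 7] / [6];  Q = [1, 2, 4] / [3]
  Insert 1 (step 5): P = [1, 5, 7] / [3] / [6];  Q = [1, 2, 4] / [3] / [5]
  Insert 2 (step 6): P = [1, 2, 7] / [3, 5] / [6];  Q = [1, 2, 4] / [3, 6] / [5]
  Insert 8 (step 7): P = [1, 2, 7, 8] / [3, 5] / [6];  Q = [1, 2, 4, 7] / [3, 6] / [5]
  Insert 4 (step 8): P = [1, 2, 4, 8] / [3, 5, 7] / [6];  Q = [1, 2, 4, 7] / [3, 6, 8] / [5]
Final shape: (4, 3, 1).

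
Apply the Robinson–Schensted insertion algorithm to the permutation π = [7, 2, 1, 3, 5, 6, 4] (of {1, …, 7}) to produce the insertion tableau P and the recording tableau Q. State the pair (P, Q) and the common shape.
P = [1, 3, 4, 6] / [2, 5] / [7];  Q = [1, 4, 5, 6] / [2, 7] / [3];  common shape = (4, 2, 1)

Row-insert the values π_1, π_2, … into P one at a time, bumping the leftmost entry strictly greater than the inserted value down to the next row. The recording tableau Q records, in position (i, j), the step at which that cell was added to P.
  Insert 7 (step 1): P = [7];  Q = [1]
  Insert 2 (step 2): P = [2] / [7];  Q = [1] / [2]
  Insert 1 (step 3): P = [1] / [2] / [7];  Q = [1] / [2] / [3]
  Insert 3 (step 4): P = [1, 3] / [2] / [7];  Q = [1, 4] / [2] / [3]
  Insert 5 (step 5): P = [1, 3, 5] / [2] / [7];  Q = [1, 4, 5] / [2] / [3]
  Insert 6 (step 6): P = [1, 3, 5, 6] / [2] / [7];  Q = [1, 4, 5, 6] / [2] / [3]
  Insert 4 (step 7): P = [1, 3, 4, 6] / [2, 5] / [7];  Q = [1, 4, 5, 6] / [2, 7] / [3]
Final shape: (4, 2, 1).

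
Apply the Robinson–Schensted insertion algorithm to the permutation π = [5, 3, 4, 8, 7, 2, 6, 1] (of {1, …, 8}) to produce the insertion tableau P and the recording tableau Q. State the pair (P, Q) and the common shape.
P = [1, 4, 6] / [2, 7] / [3, 8] / [5];  Q = [1, 3, 4] / [2, 5] / [6, 7] / [8];  common shape = (3, 2, 2, 1)

Row-insert the values π_1, π_2, … into P one at a time, bumping the leftmost entry strictly greater than the inserted value down to the next row. The recording tableau Q records, in position (i, j), the step at which that cell was added to P.
  Insert 5 (step 1): P = [5];  Q = [1]
  Insert 3 (step 2): P = [3] / [5];  Q = [1] / [2]
  Insert 4 (step 3): P = [3, 4] / [5];  Q = [1, 3] / [2]
  Insert 8 (step 4): P = [3, 4, 8] / [5];  Q = [1, 3, 4] / [2]
  Insert 7 (step 5): P = [3, 4, 7] / [5, 8];  Q = [1, 3, 4] / [2, 5]
  Insert 2 (step 6): P = [2, 4, 7] / [3, 8] / [5];  Q = [1, 3, 4] / [2, 5] / [6]
  Insert 6 (step 7): P = [2, 4, 6] / [3, 7] / [5, 8];  Q = [1, 3, 4] / [2, 5] / [6, 7]
  Insert 1 (step 8): P = [1, 4, 6] / [2, 7] / [3, 8] / [5];  Q = [1, 3, 4] / [2, 5] / [6, 7] / [8]
Final shape: (3, 2, 2, 1).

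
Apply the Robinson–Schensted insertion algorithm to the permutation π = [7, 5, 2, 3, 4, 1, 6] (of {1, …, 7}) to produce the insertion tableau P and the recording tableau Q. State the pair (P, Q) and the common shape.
P = [1, 3, 4, 6] / [2] / [5] / [7];  Q = [1, 4, 5, 7] / [2] / [3] / [6];  common shape = (4, 1, 1, 1)

Row-insert the values π_1, π_2, … into P one at a time, bumping the leftmost entry strictly greater than the inserted value down to the next row. The recording tableau Q records, in position (i, j), the step at which that cell was added to P.
  Insert 7 (step 1): P = [7];  Q = [1]
  Insert 5 (step 2): P = [5] / [7];  Q = [1] / [2]
  Insert 2 (step 3): P = [2] / [5] / [7];  Q = [1] / [2] / [3]
  Insert 3 (step 4): P = [2, 3] / [5] / [7];  Q = [1, 4] / [2] / [3]
  Insert 4 (step 5): P = [2, 3, 4] / [5] / [7];  Q = [1, 4, 5] / [2] / [3]
  Insert 1 (step 6): P = [1, 3, 4] / [2] / [5] / [7];  Q = [1, 4, 5] / [2] / [3] / [6]
  Insert 6 (step 7): P = [1, 3, 4, 6] / [2] / [5] / [7];  Q = [1, 4, 5, 7] / [2] / [3] / [6]
Final shape: (4, 1, 1, 1).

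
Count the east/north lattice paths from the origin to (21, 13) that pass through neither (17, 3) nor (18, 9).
Number of paths = 763083045

Inclusion–exclusion. Total paths: C(34, 21) = 927983760. Through P₁: C(20, 17)·C(14, 4) = 1141140. Through P₂: C(27, 18)·C(7, 3) = 164038875. Since P₁ is strictly southwest of P₂, a monotone path through both must visit P₁ then P₂; paths through both = C(20, 17)·C(7, 1)·C(7, 3) = 279300. Avoid both = 927983760 − 1141140 − 164038875 + 279300 = 763083045.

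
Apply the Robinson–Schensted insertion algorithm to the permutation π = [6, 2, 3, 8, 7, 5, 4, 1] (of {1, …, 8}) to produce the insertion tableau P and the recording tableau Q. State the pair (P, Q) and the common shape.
P = [1, 3, 4] / [2, 7] / [5] / [6] / [8];  Q = [1, 3, 4] / [2, 5] / [6] / [7] / [8];  common shape = (3, 2, 1, 1, 1)

Row-insert the values π_1, π_2, … into P one at a time, bumping the leftmost entry strictly greater than the inserted value down to the next row. The recording tableau Q records, in position (i, j), the step at which that cell was added to P.
  Insert 6 (step 1): P = [6];  Q = [1]
  Insert 2 (step 2): P = [2] / [6];  Q = [1] / [2]
  Insert 3 (step 3): P = [2, 3] / [6];  Q = [1, 3] / [2]
  Insert 8 (step 4): P = [2, 3, 8] / [6];  Q = [1, 3, 4] / [2]
  Insert 7 (step 5): P = [2, 3, 7] / [6, 8];  Q = [1, 3, 4] / [2, 5]
  Insert 5 (step 6): P = [2, 3, 5] / [6, 7] / [8];  Q = [1, 3, 4] / [2, 5] / [6]
  Insert 4 (step 7): P = [2, 3, 4] / [5, 7] / [6] / [8];  Q = [1, 3, 4] / [2, 5] / [6] / [7]
  Insert 1 (step 8): P = [1, 3, 4] / [2, 7] / [5] / [6] / [8];  Q = [1, 3, 4] / [2, 5] / [6] / [7] / [8]
Final shape: (3, 2, 1, 1, 1).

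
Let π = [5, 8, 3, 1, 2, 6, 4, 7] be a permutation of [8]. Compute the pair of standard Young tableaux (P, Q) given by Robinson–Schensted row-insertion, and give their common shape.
P = [1, 2, 4, 7] / [3, 6] / [5, 8];  Q = [1, 2, 6, 8] / [3, 5] / [4, 7];  common shape = (4, 2, 2)

Row-insert the values π_1, π_2, … into P one at a time, bumping the leftmost entry strictly greater than the inserted value down to the next row. The recording tableau Q records, in position (i, j), the step at which that cell was added to P.
  Insert 5 (step 1): P = [5];  Q = [1]
  Insert 8 (step 2): P = [5, 8];  Q = [1, 2]
  Insert 3 (step 3): P = [3, 8] / [5];  Q = [1, 2] / [3]
  Insert 1 (step 4): P = [1, 8] / [3] / [5];  Q = [1, 2] / [3] / [4]
  Insert 2 (step 5): P = [1, 2] / [3, 8] / [5];  Q = [1, 2] / [3, 5] / [4]
  Insert 6 (step 6): P = [1, 2, 6] / [3, 8] / [5];  Q = [1, 2, 6] / [3, 5] / [4]
  Insert 4 (step 7): P = [1, 2, 4] / [3, 6] / [5, 8];  Q = [1, 2, 6] / [3, 5] / [4, 7]
  Insert 7 (step 8): P = [1, 2, 4, 7] / [3, 6] / [5, 8];  Q = [1, 2, 6, 8] / [3, 5] / [4, 7]
Final shape: (4, 2, 2).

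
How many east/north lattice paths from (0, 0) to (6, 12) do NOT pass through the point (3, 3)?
Number of paths = 14164

Total paths from (0, 0) to (6, 12): C(18, 6) = 18564. Paths through (3, 3): (paths (0, 0) → (3, 3)) × (paths (3, 3) → (6, 12)) = C(6, 3) · C(12, 3) = 20 · 220 = 4400. Avoidance count = 18564 − 4400 = 14164.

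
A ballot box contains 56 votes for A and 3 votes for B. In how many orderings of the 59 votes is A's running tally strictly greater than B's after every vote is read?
Strict-lead orderings = 29203

Total orderings of the 59 votes with 56 for A: C(59, 56) = 32509. By the Bertrand ballot formula (Cycle Lemma / reflection principle), the number of orderings in which A is strictly ahead of B throughout is (p − q)/(p + q) · C(p + q, p) = (56 − 3)/(56 + 3) · 32509 = 29203.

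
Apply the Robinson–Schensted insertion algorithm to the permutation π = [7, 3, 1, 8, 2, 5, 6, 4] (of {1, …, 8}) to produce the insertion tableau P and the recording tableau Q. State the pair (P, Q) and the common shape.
P = [1, 2, 4, 6] / [3, 5] / [7, 8];  Q = [1, 4, 6, 7] / [2, 5] / [3, 8];  common shape = (4, 2, 2)

Row-insert the values π_1, π_2, … into P one at a time, bumping the leftmost entry strictly greater than the inserted value down to the next row. The recording tableau Q records, in position (i, j), the step at which that cell was added to P.
  Insert 7 (step 1): P = [7];  Q = [1]
  Insert 3 (step 2): P = [3] / [7];  Q = [1] / [2]
  Insert 1 (step 3): P = [1] / [3] / [7];  Q = [1] / [2] / [3]
  Insert 8 (step 4): P = [1, 8] / [3] / [7];  Q = [1, 4] / [2] / [3]
  Insert 2 (step 5): P = [1, 2] / [3, 8] / [7];  Q = [1, 4] / [2, 5] / [3]
  Insert 5 (step 6): P = [1, 2, 5] / [3, 8] / [7];  Q = [1, 4, 6] / [2, 5] / [3]
  Insert 6 (step 7): P = [1, 2, 5, 6] / [3, 8] / [7];  Q = [1, 4, 6, 7] / [2, 5] / [3]
  Insert 4 (step 8): P = [1, 2, 4, 6] / [3, 5] / [7, 8];  Q = [1, 4, 6, 7] / [2, 5] / [3, 8]
Final shape: (4, 2, 2).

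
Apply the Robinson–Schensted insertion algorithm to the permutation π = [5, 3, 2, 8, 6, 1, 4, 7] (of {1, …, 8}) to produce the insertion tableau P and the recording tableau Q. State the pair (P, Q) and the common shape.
P = [1, 4, 7] / [2, 6] / [3, 8] / [5];  Q = [1, 4, 8] / [2, 5] / [3, 7] / [6];  common shape = (3, 2, 2, 1)

Row-insert the values π_1, π_2, … into P one at a time, bumping the leftmost entry strictly greater than the inserted value down to the next row. The recording tableau Q records, in position (i, j), the step at which that cell was added to P.
  Insert 5 (step 1): P = [5];  Q = [1]
  Insert 3 (step 2): P = [3] / [5];  Q = [1] / [2]
  Insert 2 (step 3): P = [2] / [3] / [5];  Q = [1] / [2] / [3]
  Insert 8 (step 4): P = [2, 8] / [3] / [5];  Q = [1, 4] / [2] / [3]
  Insert 6 (step 5): P = [2, 6] / [3, 8] / [5];  Q = [1, 4] / [2, 5] / [3]
  Insert 1 (step 6): P = [1, 6] / [2, 8] / [3] / [5];  Q = [1, 4] / [2, 5] / [3] / [6]
  Insert 4 (step 7): P = [1, 4] / [2, 6] / [3, 8] / [5];  Q = [1, 4] / [2, 5] / [3, 7] / [6]
  Insert 7 (step 8): P = [1, 4, 7] / [2, 6] / [3, 8] / [5];  Q = [1, 4, 8] / [2, 5] / [3, 7] / [6]
Final shape: (3, 2, 2, 1).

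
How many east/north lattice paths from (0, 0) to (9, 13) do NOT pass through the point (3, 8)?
Number of paths = 421190

Total paths from (0, 0) to (9, 13): C(22, 9) = 497420. Paths through (3, 8): (paths (0, 0) → (3, 8)) × (paths (3, 8) → (9, 13)) = C(11, 3) · C(11, 6) = 165 · 462 = 76230. Avoidance count = 497420 − 76230 = 421190.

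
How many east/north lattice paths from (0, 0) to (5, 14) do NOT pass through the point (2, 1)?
Number of paths = 9948

Total paths from (0, 0) to (5, 14): C(19, 5) = 11628. Paths through (2, 1): (paths (0, 0) → (2, 1)) × (paths (2, 1) → (5, 14)) = C(3, 2) · C(16, 3) = 3 · 560 = 1680. Avoidance count = 11628 − 1680 = 9948.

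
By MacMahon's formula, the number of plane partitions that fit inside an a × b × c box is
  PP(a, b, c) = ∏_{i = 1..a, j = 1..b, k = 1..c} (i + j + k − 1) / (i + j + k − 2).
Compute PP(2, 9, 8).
PP(2, 9, 8) = 118195220

Evaluate the triple product over i = 1..2, j = 1..9, k = 1..8. The factors are (2/1) · (3/2) · (4/3) · (5/4) · (6/5) · (7/6) · (8/7) · (9/8) · … (144 factors total). The numerators and denominators telescope so the product is an integer; carrying out the multiplication exactly gives PP(2, 9, 8) = 118195220.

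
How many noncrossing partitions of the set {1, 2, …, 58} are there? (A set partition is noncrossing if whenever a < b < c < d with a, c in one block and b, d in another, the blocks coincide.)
C_58 = 104088460289122304033498318812080

These noncrossing partitions are counted by the Catalan number C_n = (1/(n + 1)) · C(2n, n). For n = 58: C_58 = (1/59) · C(116, 58) = 6141219157058215937976400809912720/59 = 104088460289122304033498318812080.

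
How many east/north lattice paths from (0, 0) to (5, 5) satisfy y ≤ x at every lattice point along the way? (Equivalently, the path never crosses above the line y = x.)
Number of paths = 42

By the reflection principle (André's argument), the number of monotone paths to (5, 5) with n ≤ m that never go above y = x is C(10, 5) − C(10, 6) = 252 − 210 = 42.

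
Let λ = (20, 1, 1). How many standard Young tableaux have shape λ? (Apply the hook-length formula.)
# SYT of shape (20, 1, 1) = 210

Hook-length formula: f^λ = n! / Π hook(c), product over all cells c of the Young diagram. For λ = (20, 1, 1), n = 22 boxes. Hook lengths by row (left-to-right, top-to-bottom): [22, 19, 18, 17, 16, 15, 14, 13, 12, 11, 10, 9, 8, 7, 6, 5, 4, 3, 2, 1]; [2]; [1]. Product of hooks = 5352384417988608000. So f^λ = 22! / 5352384417988608000 = 1124000727777607680000 / 5352384417988608000 = 210.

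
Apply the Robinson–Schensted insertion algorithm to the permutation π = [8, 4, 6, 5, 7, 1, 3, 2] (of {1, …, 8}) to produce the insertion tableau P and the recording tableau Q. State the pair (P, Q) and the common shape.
P = [1, 2, 7] / [3, 5] / [4] / [6] / [8];  Q = [1, 3, 5] / [2, 7] / [4] / [6] / [8];  common shape = (3, 2, 1, 1, 1)

Row-insert the values π_1, π_2, … into P one at a time, bumping the leftmost entry strictly greater than the inserted value down to the next row. The recording tableau Q records, in position (i, j), the step at which that cell was added to P.
  Insert 8 (step 1): P = [8];  Q = [1]
  Insert 4 (step 2): P = [4] / [8];  Q = [1] / [2]
  Insert 6 (step 3): P = [4, 6] / [8];  Q = [1, 3] / [2]
  Insert 5 (step 4): P = [4, 5] / [6] / [8];  Q = [1, 3] / [2] / [4]
  Insert 7 (step 5): P = [4, 5, 7] / [6] / [8];  Q = [1, 3, 5] / [2] / [4]
  Insert 1 (step 6): P = [1, 5, 7] / [4] / [6] / [8];  Q = [1, 3, 5] / [2] / [4] / [6]
  Insert 3 (step 7): P = [1, 3, 7] / [4, 5] / [6] / [8];  Q = [1, 3, 5] / [2, 7] / [4] / [6]
  Insert 2 (step 8): P = [1, 2, 7] / [3, 5] / [4] / [6] / [8];  Q = [1, 3, 5] / [2, 7] / [4] / [6] / [8]
Final shape: (3, 2, 1, 1, 1).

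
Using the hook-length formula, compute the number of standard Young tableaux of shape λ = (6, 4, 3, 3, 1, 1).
# SYT of shape (6, 4, 3, 3, 1, 1) = 11277630

Hook-length formula: f^λ = n! / Π hook(c), product over all cells c of the Young diagram. For λ = (6, 4, 3, 3, 1, 1), n = 18 boxes. Hook lengths by row (left-to-right, top-to-bottom): [11, 8, 7, 4, 2, 1]; [8, 5, 4, 1]; [6, 3, 2]; [5, 2, 1]; [2]; [1]. Product of hooks = 567705600. So f^λ = 18! / 567705600 = 6402373705728000 / 567705600 = 11277630.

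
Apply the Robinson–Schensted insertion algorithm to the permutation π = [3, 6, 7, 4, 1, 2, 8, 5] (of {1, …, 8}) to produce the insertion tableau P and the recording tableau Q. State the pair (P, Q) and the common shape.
P = [1, 2, 5, 8] / [3, 4, 7] / [6];  Q = [1, 2, 3, 7] / [4, 6, 8] / [5];  common shape = (4, 3, 1)

Row-insert the values π_1, π_2, … into P one at a time, bumping the leftmost entry strictly greater than the inserted value down to the next row. The recording tableau Q records, in position (i, j), the step at which that cell was added to P.
  Insert 3 (step 1): P = [3];  Q = [1]
  Insert 6 (step 2): P = [3, 6];  Q = [1, 2]
  Insert 7 (step 3): P = [3, 6, 7];  Q = [1, 2, 3]
  Insert 4 (step 4): P = [3, 4, 7] / [6];  Q = [1, 2, 3] / [4]
  Insert 1 (step 5): P = [1, 4, 7] / [3] / [6];  Q = [1, 2, 3] / [4] / [5]
  Insert 2 (step 6): P = [1, 2, 7] / [3, 4] / [6];  Q = [1, 2, 3] / [4, 6] / [5]
  Insert 8 (step 7): P = [1, 2, 7, 8] / [3, 4] / [6];  Q = [1, 2, 3, 7] / [4, 6] / [5]
  Insert 5 (step 8): P = [1, 2, 5, 8] / [3, 4, 7] / [6];  Q = [1, 2, 3, 7] / [4, 6, 8] / [5]
Final shape: (4, 3, 1).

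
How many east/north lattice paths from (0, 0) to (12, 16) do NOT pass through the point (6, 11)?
Number of paths = 24704043

Total paths from (0, 0) to (12, 16): C(28, 12) = 30421755. Paths through (6, 11): (paths (0, 0) → (6, 11)) × (paths (6, 11) → (12, 16)) = C(17, 6) · C(11, 6) = 12376 · 462 = 5717712. Avoidance count = 30421755 − 5717712 = 24704043.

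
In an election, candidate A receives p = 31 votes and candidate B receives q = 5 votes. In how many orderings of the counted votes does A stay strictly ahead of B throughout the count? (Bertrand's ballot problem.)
Strict-lead orderings = 272272

Total orderings of the 36 votes with 31 for A: C(36, 31) = 376992. By the Bertrand ballot formula (Cycle Lemma / reflection principle), the number of orderings in which A is strictly ahead of B throughout is (p − q)/(p + q) · C(p + q, p) = (31 − 5)/(31 + 5) · 376992 = 272272.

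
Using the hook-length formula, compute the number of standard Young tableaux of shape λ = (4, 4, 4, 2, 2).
# SYT of shape (4, 4, 4, 2, 2) = 171600

Hook-length formula: f^λ = n! / Π hook(c), product over all cells c of the Young diagram. For λ = (4, 4, 4, 2, 2), n = 16 boxes. Hook lengths by row (left-to-right, top-to-bottom): [8, 7, 4, 3]; [7, 6, 3, 2]; [6, 5, 2, 1]; [3, 2]; [2, 1]. Product of hooks = 121927680. So f^λ = 16! / 121927680 = 20922789888000 / 121927680 = 171600.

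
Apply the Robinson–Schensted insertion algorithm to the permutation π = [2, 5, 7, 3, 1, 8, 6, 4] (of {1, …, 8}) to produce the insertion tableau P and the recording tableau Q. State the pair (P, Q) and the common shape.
P = [1, 3, 4, 8] / [2, 6] / [5, 7];  Q = [1, 2, 3, 6] / [4, 7] / [5, 8];  common shape = (4, 2, 2)

Row-insert the values π_1, π_2, … into P one at a time, bumping the leftmost entry strictly greater than the inserted value down to the next row. The recording tableau Q records, in position (i, j), the step at which that cell was added to P.
  Insert 2 (step 1): P = [2];  Q = [1]
  Insert 5 (step 2): P = [2, 5];  Q = [1, 2]
  Insert 7 (step 3): P = [2, 5, 7];  Q = [1, 2, 3]
  Insert 3 (step 4): P = [2, 3, 7] / [5];  Q = [1, 2, 3] / [4]
  Insert 1 (step 5): P = [1, 3, 7] / [2] / [5];  Q = [1, 2, 3] / [4] / [5]
  Insert 8 (step 6): P = [1, 3, 7, 8] / [2] / [5];  Q = [1, 2, 3, 6] / [4] / [5]
  Insert 6 (step 7): P = [1, 3, 6, 8] / [2, 7] / [5];  Q = [1, 2, 3, 6] / [4, 7] / [5]
  Insert 4 (step 8): P = [1, 3, 4, 8] / [2, 6] / [5, 7];  Q = [1, 2, 3, 6] / [4, 7] / [5, 8]
Final shape: (4, 2, 2).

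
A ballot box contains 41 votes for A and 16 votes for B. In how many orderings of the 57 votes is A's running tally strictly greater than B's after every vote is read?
Strict-lead orderings = 25395702341625

Total orderings of the 57 votes with 41 for A: C(57, 41) = 57902201338905. By the Bertrand ballot formula (Cycle Lemma / reflection principle), the number of orderings in which A is strictly ahead of B throughout is (p − q)/(p + q) · C(p + q, p) = (41 − 16)/(41 + 16) · 57902201338905 = 25395702341625.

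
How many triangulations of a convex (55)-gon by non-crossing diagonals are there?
C_53 = 116157871455782434250553845880

These polygon triangulations are counted by the Catalan number C_n = (1/(n + 1)) · C(2n, n). For n = 53: C_53 = (1/54) · C(106, 53) = 6272525058612251449529907677520/54 = 116157871455782434250553845880.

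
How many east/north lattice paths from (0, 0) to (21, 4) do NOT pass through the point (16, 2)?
Number of paths = 9437

Total paths from (0, 0) to (21, 4): C(25, 21) = 12650. Paths through (16, 2): (paths (0, 0) → (16, 2)) × (paths (16, 2) → (21, 4)) = C(18, 16) · C(7, 5) = 153 · 21 = 3213. Avoidance count = 12650 − 3213 = 9437.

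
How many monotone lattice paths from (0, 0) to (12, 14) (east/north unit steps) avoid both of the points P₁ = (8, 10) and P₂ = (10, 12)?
Number of paths = 4290052

Inclusion–exclusion. Total paths: C(26, 12) = 9657700. Through P₁: C(18, 8)·C(8, 4) = 3063060. Through P₂: C(22, 10)·C(4, 2) = 3879876. Since P₁ is strictly southwest of P₂, a monotone path through both must visit P₁ then P₂; paths through both = C(18, 8)·C(4, 2)·C(4, 2) = 1575288. Avoid both = 9657700 − 3063060 − 3879876 + 1575288 = 4290052.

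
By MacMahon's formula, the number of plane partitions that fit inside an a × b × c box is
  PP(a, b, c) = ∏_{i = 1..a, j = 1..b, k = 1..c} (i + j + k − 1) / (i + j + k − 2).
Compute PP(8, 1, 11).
PP(8, 1, 11) = 75582

Evaluate the triple product over i = 1..8, j = 1..1, k = 1..11. The factors are (2/1) · (3/2) · (4/3) · (5/4) · (6/5) · (7/6) · (8/7) · (9/8) · … (88 factors total). The numerators and denominators telescope so the product is an integer; carrying out the multiplication exactly gives PP(8, 1, 11) = 75582.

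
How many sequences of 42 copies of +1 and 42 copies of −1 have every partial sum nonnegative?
C_42 = 39044429911904443959240

These ballot sequences are counted by the Catalan number C_n = (1/(n + 1)) · C(2n, n). For n = 42: C_42 = (1/43) · C(84, 42) = 1678910486211891090247320/43 = 39044429911904443959240.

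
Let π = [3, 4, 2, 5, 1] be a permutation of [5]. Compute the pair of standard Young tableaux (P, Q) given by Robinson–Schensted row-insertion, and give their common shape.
P = [1, 4, 5] / [2] / [3];  Q = [1, 2, 4] / [3] / [5];  common shape = (3, 1, 1)

Row-insert the values π_1, π_2, … into P one at a time, bumping the leftmost entry strictly greater than the inserted value down to the next row. The recording tableau Q records, in position (i, j), the step at which that cell was added to P.
  Insert 3 (step 1): P = [3];  Q = [1]
  Insert 4 (step 2): P = [3, 4];  Q = [1, 2]
  Insert 2 (step 3): P = [2, 4] / [3];  Q = [1, 2] / [3]
  Insert 5 (step 4): P = [2, 4, 5] / [3];  Q = [1, 2, 4] / [3]
  Insert 1 (step 5): P = [1, 4, 5] / [2] / [3];  Q = [1, 2, 4] / [3] / [5]
Final shape: (3, 1, 1).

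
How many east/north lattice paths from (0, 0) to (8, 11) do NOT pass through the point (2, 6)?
Number of paths = 62646

Total paths from (0, 0) to (8, 11): C(19, 8) = 75582. Paths through (2, 6): (paths (0, 0) → (2, 6)) × (paths (2, 6) → (8, 11)) = C(8, 2) · C(11, 6) = 28 · 462 = 12936. Avoidance count = 75582 − 12936 = 62646.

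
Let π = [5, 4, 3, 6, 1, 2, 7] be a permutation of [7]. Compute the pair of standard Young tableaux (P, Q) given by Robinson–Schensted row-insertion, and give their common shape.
P = [1, 2, 7] / [3, 6] / [4] / [5];  Q = [1, 4, 7] / [2, 6] / [3] / [5];  common shape = (3, 2, 1, 1)

Row-insert the values π_1, π_2, … into P one at a time, bumping the leftmost entry strictly greater than the inserted value down to the next row. The recording tableau Q records, in position (i, j), the step at which that cell was added to P.
  Insert 5 (step 1): P = [5];  Q = [1]
  Insert 4 (step 2): P = [4] / [5];  Q = [1] / [2]
  Insert 3 (step 3): P = [3] / [4] / [5];  Q = [1] / [2] / [3]
  Insert 6 (step 4): P = [3, 6] / [4] / [5];  Q = [1, 4] / [2] / [3]
  Insert 1 (step 5): P = [1, 6] / [3] / [4] / [5];  Q = [1, 4] / [2] / [3] / [5]
  Insert 2 (step 6): P = [1, 2] / [3, 6] / [4] / [5];  Q = [1, 4] / [2, 6] / [3] / [5]
  Insert 7 (step 7): P = [1, 2, 7] / [3, 6] / [4] / [5];  Q = [1, 4, 7] / [2, 6] / [3] / [5]
Final shape: (3, 2, 1, 1).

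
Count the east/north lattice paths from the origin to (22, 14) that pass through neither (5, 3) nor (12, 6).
Number of paths = 2075473368

Inclusion–exclusion. Total paths: C(36, 22) = 3796297200. Through P₁: C(8, 5)·C(28, 17) = 1202554080. Through P₂: C(18, 12)·C(18, 10) = 812323512. Since P₁ is strictly southwest of P₂, a monotone path through both must visit P₁ then P₂; paths through both = C(8, 5)·C(10, 7)·C(18, 10) = 294053760. Avoid both = 3796297200 − 1202554080 − 812323512 + 294053760 = 2075473368.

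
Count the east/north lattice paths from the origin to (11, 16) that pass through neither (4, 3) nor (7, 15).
Number of paths = 9551600

Inclusion–exclusion. Total paths: C(27, 11) = 13037895. Through P₁: C(7, 4)·C(20, 7) = 2713200. Through P₂: C(22, 7)·C(5, 4) = 852720. Since P₁ is strictly southwest of P₂, a monotone path through both must visit P₁ then P₂; paths through both = C(7, 4)·C(15, 3)·C(5, 4) = 79625. Avoid both = 13037895 − 2713200 − 852720 + 79625 = 9551600.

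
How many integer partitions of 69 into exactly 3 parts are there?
p(69, 3 parts) = 397

Partitions of n into exactly k parts are in bijection with partitions of n − k into at most k parts (subtract 1 from each part). So p(69, exactly 3) = p(66, parts ≤ 3). Computing via the recurrence p(m, j) = p(m, j−1) + p(m−j, j) gives 397.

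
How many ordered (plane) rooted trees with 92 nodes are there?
C_91 = 3935312233584004685417853572763349509774031680023800

These ordered rooted trees are counted by the Catalan number C_n = (1/(n + 1)) · C(2n, n). For n = 91: C_91 = (1/92) · C(182, 91) = 362048725489728431058442528694228154899210914562189600/92 = 3935312233584004685417853572763349509774031680023800.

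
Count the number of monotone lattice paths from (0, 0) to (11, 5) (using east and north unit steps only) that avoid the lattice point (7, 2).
Number of paths = 3108

Total paths from (0, 0) to (11, 5): C(16, 11) = 4368. Paths through (7, 2): (paths (0, 0) → (7, 2)) × (paths (7, 2) → (11, 5)) = C(9, 7) · C(7, 4) = 36 · 35 = 1260. Avoidance count = 4368 − 1260 = 3108.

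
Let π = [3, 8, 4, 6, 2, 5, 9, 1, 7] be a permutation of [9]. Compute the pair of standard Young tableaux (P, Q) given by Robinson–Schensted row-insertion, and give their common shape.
P = [1, 4, 5, 7] / [2, 6, 9] / [3] / [8];  Q = [1, 2, 4, 7] / [3, 6, 9] / [5] / [8];  common shape = (4, 3, 1, 1)

Row-insert the values π_1, π_2, … into P one at a time, bumping the leftmost entry strictly greater than the inserted value down to the next row. The recording tableau Q records, in position (i, j), the step at which that cell was added to P.
  Insert 3 (step 1): P = [3];  Q = [1]
  Insert 8 (step 2): P = [3, 8];  Q = [1, 2]
  Insert 4 (step 3): P = [3, 4] / [8];  Q = [1, 2] / [3]
  Insert 6 (step 4): P = [3, 4, 6] / [8];  Q = [1, 2, 4] / [3]
  Insert 2 (step 5): P = [2, 4, 6] / [3] / [8];  Q = [1, 2, 4] / [3] / [5]
  Insert 5 (step 6): P = [2, 4, 5] / [3, 6] / [8];  Q = [1, 2, 4] / [3, 6] / [5]
  Insert 9 (step 7): P = [2, 4, 5, 9] / [3, 6] / [8];  Q = [1, 2, 4, 7] / [3, 6] / [5]
  Insert 1 (step 8): P = [1, 4, 5, 9] / [2, 6] / [3] / [8];  Q = [1, 2, 4, 7] / [3, 6] / [5] / [8]
  Insert 7 (step 9): P = [1, 4, 5, 7] / [2, 6, 9] / [3] / [8];  Q = [1, 2, 4, 7] / [3, 6, 9] / [5] / [8]
Final shape: (4, 3, 1, 1).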